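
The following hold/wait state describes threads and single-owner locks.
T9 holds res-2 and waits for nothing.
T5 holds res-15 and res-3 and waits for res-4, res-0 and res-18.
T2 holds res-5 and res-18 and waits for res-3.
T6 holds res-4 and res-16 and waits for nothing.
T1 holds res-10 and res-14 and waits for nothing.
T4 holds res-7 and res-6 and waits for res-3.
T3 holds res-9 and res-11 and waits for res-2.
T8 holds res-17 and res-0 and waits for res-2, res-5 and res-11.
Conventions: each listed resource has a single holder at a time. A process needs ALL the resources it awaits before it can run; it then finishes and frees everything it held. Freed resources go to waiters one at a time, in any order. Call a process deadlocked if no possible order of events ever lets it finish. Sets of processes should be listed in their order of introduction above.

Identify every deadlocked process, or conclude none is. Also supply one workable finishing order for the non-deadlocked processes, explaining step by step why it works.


Deadlocked set: T5, T2, T4 and T8.
Key observation: the cycle T5 -> T2 -> T5 can never break — each member waits on the next; T8 is caught in further circular waits and T4 waits into the deadlock from upstream.
A valid finishing order for the others: T9, T1, T6, T3.
Walking it through:
  T9 waits on nothing -> runs at once and releases res-2
  T1 waits on nothing -> runs at once and releases res-10 and res-14
  T6 waits on nothing -> runs at once and releases res-4 and res-16
  run T3 (all its waits — res-2 — are resolved); releases res-9 and res-11


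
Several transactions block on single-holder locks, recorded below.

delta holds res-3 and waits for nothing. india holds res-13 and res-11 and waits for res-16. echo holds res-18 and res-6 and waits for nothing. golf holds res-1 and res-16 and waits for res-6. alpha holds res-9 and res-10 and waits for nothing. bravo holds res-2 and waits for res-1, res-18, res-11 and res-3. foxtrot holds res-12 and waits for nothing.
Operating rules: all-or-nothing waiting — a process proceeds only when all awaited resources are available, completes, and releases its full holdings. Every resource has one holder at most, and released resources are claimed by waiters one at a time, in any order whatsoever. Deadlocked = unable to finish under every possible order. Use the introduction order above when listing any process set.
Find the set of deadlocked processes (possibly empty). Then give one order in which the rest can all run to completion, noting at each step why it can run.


No process is deadlocked.
Key observation: every chain of waits terminates; starting from the processes that wait on nothing, all the rest unlock in turn.
The rest can finish in the order foxtrot, echo, alpha, golf, delta, india, bravo.
Verifying each step:
  foxtrot: no waits; runs immediately, freeing res-12
  echo: no waits; runs immediately, freeing res-18 and res-6
  alpha: no waits; runs immediately, freeing res-9 and res-10
  golf: everything it awaited (res-6) is free; runs, freeing res-1 and res-16
  delta: no waits; runs immediately, freeing res-3
  india: everything it awaited (res-16) is free; runs, freeing res-13 and res-11
  bravo: everything it awaited (res-1, res-18, res-11 and res-3) is free; runs, freeing res-2


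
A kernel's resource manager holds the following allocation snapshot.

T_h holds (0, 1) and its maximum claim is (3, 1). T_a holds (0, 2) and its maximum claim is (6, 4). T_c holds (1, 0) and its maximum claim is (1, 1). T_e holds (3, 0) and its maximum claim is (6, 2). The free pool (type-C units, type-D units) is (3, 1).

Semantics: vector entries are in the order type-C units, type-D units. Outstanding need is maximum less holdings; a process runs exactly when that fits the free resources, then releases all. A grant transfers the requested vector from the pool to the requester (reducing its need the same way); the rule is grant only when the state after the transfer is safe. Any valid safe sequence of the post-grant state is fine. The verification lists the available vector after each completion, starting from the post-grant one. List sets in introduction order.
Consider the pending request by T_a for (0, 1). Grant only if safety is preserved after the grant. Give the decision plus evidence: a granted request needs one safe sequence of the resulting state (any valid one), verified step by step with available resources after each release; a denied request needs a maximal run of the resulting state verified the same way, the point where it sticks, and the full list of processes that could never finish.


DENY: after the grant no complete ordering would exist.
Key observation: after T_h, T_c the pool peaks at (4, 1), and each blocked process is short somewhere: T_a on type-C units; T_e on type-D units.
Pretend the grant happened; the run T_h, T_c goes as far as possible. Verifying each step:
  pool = (3, 0)
  T_h needs (3, 0) <= (3, 0) -> finishes; pool += (0, 1) = (3, 1)
  T_c needs (0, 1) <= (3, 1) -> finishes; pool += (1, 0) = (4, 1)
  blocked: T_a wants (6, 1), pool (4, 1) — not enough type-C units
  blocked: T_e wants (3, 2), pool (4, 1) — not enough type-D units
Had the request been granted, T_a and T_e could never finish.


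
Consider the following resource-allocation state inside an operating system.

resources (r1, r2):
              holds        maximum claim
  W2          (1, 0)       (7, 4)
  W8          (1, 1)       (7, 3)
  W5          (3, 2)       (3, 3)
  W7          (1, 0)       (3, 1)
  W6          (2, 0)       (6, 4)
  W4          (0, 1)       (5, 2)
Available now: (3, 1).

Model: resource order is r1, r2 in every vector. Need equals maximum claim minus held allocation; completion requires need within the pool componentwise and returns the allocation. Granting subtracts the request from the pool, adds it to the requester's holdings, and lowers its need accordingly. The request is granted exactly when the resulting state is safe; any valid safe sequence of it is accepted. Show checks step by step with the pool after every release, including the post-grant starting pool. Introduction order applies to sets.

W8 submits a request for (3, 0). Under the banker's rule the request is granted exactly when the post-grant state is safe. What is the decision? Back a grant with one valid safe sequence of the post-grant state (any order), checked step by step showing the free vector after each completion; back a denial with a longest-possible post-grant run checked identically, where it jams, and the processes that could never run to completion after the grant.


GRANT. The post-grant state is safe; one safe sequence: W5, W8, W7, W4, W6, W2.
Key observation: after the grant the pool drops to (0, 1), which still lets W5 finish first and unwind the rest.
Check on the post-grant state, step by step:
  pool = (0, 1)
  W5 needs (0, 1) <= (0, 1) -> finishes; pool += (3, 2) = (3, 3)
  W8 needs (3, 2) <= (3, 3) -> finishes; pool += (4, 1) = (7, 4)
  W7 needs (2, 1) <= (7, 4) -> finishes; pool += (1, 0) = (8, 4)
  W4 needs (5, 1) <= (8, 4) -> finishes; pool += (0, 1) = (8, 5)
  W6 needs (4, 4) <= (8, 5) -> finishes; pool += (2, 0) = (10, 5)
  W2 needs (6, 4) <= (10, 5) -> finishes; pool += (1, 0) = (11, 5)


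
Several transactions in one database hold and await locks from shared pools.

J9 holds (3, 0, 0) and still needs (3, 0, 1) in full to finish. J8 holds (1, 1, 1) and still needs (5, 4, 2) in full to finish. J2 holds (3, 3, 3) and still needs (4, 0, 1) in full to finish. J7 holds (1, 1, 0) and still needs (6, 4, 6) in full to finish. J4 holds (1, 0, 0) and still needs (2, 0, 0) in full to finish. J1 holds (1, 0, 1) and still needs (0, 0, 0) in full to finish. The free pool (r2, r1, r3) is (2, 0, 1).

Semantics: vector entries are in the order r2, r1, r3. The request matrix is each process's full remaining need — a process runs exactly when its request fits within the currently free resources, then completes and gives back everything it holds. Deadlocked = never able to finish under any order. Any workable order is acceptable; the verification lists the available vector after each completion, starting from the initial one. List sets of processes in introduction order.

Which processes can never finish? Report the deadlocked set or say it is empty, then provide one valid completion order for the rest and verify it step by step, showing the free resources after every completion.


The deadlocked set is J8 and J7.
Key observation: once J1, J4, J2, J9 finish, the pool peaks at (10, 3, 5) — and every remaining process still needs more r1 than that.
A valid finishing order for the others: J1, J4, J2, J9. Walking it through:
  pool = (2, 0, 1)
  J1 needs (0, 0, 0) <= (2, 0, 1) -> finishes; pool += (1, 0, 1) = (3, 0, 2)
  J4 needs (2, 0, 0) <= (3, 0, 2) -> finishes; pool += (1, 0, 0) = (4, 0, 2)
  J2 needs (4, 0, 1) <= (4, 0, 2) -> finishes; pool += (3, 3, 3) = (7, 3, 5)
  J9 needs (3, 0, 1) <= (7, 3, 5) -> finishes; pool += (3, 0, 0) = (10, 3, 5)
None of the blocked processes ever fits:
  J8 cannot run: need (5, 4, 2) vs free (10, 3, 5) (insufficient r1)
  J7 cannot run: need (6, 4, 6) vs free (10, 3, 5) (insufficient r1 and r3)


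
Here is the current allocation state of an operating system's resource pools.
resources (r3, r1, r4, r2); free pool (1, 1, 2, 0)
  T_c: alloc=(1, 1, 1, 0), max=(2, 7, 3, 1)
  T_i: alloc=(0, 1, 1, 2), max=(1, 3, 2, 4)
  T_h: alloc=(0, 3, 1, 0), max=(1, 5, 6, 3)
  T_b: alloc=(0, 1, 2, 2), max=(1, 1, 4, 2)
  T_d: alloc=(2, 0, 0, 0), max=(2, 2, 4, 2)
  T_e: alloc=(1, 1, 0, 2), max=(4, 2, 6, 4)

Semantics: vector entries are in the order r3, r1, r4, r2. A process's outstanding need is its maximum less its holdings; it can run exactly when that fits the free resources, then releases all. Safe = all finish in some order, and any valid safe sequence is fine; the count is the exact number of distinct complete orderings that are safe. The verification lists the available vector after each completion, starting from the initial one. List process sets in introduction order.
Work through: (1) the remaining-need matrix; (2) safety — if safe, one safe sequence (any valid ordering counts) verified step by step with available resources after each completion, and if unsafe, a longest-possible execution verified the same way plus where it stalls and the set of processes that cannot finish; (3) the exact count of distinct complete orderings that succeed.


(1) Need matrix, components ordered r3, r1, r4, r2:
  T_c: (1, 6, 2, 1)
  T_i: (1, 2, 1, 2)
  T_h: (1, 2, 5, 3)
  T_b: (1, 0, 2, 0)
  T_d: (0, 2, 4, 2)
  T_e: (3, 1, 6, 2)
(2) SAFE, for example via the order T_b, T_i, T_d, T_h, T_c, T_e.
Key observation: the first exact fit in this order is T_b — it needs (1, 0, 2, 0) with (1, 1, 2, 0) free, meeting a requested resource to the last unit.
Verifying each step:
  pool = (1, 1, 2, 0)
  T_b: need (1, 0, 2, 0) fits (1, 1, 2, 0); releases (0, 1, 2, 2), pool now (1, 2, 4, 2)
  T_i: need (1, 2, 1, 2) fits (1, 2, 4, 2); releases (0, 1, 1, 2), pool now (1, 3, 5, 4)
  T_d: need (0, 2, 4, 2) fits (1, 3, 5, 4); releases (2, 0, 0, 0), pool now (3, 3, 5, 4)
  T_h: need (1, 2, 5, 3) fits (3, 3, 5, 4); releases (0, 3, 1, 0), pool now (3, 6, 6, 4)
  T_c: need (1, 6, 2, 1) fits (3, 6, 6, 4); releases (1, 1, 1, 0), pool now (4, 7, 7, 4)
  T_e: need (3, 1, 6, 2) fits (4, 7, 7, 4); releases (1, 1, 0, 2), pool now (5, 8, 7, 6)
(3) Precisely 7 of the possible complete orderings are safe sequences.


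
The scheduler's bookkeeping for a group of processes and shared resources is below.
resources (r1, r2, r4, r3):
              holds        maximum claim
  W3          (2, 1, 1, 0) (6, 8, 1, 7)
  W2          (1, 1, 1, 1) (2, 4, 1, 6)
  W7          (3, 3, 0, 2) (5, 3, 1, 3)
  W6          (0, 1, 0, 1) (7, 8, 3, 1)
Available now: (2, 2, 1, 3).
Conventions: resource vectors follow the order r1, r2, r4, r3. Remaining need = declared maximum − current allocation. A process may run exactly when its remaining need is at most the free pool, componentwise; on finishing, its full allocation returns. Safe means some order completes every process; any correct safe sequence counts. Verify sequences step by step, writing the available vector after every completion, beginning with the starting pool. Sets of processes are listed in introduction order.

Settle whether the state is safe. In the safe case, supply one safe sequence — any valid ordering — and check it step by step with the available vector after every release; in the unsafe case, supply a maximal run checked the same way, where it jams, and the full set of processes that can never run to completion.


The state is UNSAFE.
Key observation: r2 is the bottleneck — with W7, W2 done the pool holds (6, 6, 2, 6), short of every remaining need.
A maximal execution: W7, W2 — then nothing else fits. Step-by-step check:
  pool = (2, 2, 1, 3)
  W7: need (2, 0, 1, 1) fits (2, 2, 1, 3); releases (3, 3, 0, 2), pool now (5, 5, 1, 5)
  W2: need (1, 3, 0, 5) fits (5, 5, 1, 5); releases (1, 1, 1, 1), pool now (6, 6, 2, 6)
  W3 still needs (4, 7, 0, 7) but only (6, 6, 2, 6) is free — short on r2 and r3
  W6 still needs (7, 7, 3, 0) but only (6, 6, 2, 6) is free — short on r1, r2 and r4
Never able to finish: W3 and W6.


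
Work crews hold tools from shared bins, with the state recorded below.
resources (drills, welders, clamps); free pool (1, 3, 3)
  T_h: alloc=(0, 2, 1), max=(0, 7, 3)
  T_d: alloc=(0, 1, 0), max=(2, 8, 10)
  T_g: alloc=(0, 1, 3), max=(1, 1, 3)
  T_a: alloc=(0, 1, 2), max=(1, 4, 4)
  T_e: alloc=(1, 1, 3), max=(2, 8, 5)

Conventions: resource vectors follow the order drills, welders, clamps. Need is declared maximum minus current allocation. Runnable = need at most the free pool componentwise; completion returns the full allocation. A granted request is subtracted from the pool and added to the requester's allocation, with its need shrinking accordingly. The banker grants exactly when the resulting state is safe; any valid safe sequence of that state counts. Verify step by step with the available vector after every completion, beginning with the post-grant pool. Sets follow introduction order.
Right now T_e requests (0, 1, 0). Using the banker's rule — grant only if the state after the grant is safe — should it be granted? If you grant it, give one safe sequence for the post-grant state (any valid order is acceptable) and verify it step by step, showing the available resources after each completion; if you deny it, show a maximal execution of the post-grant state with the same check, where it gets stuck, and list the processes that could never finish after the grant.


DENY — the pretend-granted state is unsafe.
Key observation: welders is the bottleneck — with T_g, T_a done the pool holds (1, 4, 8), short of every remaining need.
Pretend the grant happened; the run T_g, T_a goes as far as possible. Walking it through:
  pool = (1, 2, 3)
  run T_g (needs (1, 0, 0), free (1, 2, 3)); after release of (0, 1, 3) the pool is (1, 3, 6)
  run T_a (needs (1, 3, 2), free (1, 3, 6)); after release of (0, 1, 2) the pool is (1, 4, 8)
  T_h still needs (0, 5, 2) but only (1, 4, 8) is free — short on welders
  T_d still needs (2, 7, 10) but only (1, 4, 8) is free — short on drills, welders and clamps
  T_e still needs (1, 6, 2) but only (1, 4, 8) is free — short on welders
Post-grant, the permanently blocked set is T_h, T_d and T_e.


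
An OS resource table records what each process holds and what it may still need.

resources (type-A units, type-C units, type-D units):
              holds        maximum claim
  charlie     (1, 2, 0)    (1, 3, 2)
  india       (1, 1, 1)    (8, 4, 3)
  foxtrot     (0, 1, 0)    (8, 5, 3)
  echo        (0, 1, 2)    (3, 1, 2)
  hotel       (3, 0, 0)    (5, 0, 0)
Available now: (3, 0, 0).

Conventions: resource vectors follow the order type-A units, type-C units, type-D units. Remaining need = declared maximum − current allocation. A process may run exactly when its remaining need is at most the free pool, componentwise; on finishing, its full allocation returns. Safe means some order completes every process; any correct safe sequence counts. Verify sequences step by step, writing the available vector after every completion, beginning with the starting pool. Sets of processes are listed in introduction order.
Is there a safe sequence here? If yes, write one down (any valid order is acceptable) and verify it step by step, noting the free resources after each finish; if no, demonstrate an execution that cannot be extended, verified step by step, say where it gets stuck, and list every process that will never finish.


SAFE — a valid safe sequence is echo, hotel, charlie, india, foxtrot.
Key observation: the order's first zero-slack moment is echo ((3, 0, 0) needed, (3, 0, 0) free — a requested resource with nothing to spare).
Walking it through:
  pool = (3, 0, 0)
  run echo (needs (3, 0, 0), free (3, 0, 0)); after release of (0, 1, 2) the pool is (3, 1, 2)
  run hotel (needs (2, 0, 0), free (3, 1, 2)); after release of (3, 0, 0) the pool is (6, 1, 2)
  run charlie (needs (0, 1, 2), free (6, 1, 2)); after release of (1, 2, 0) the pool is (7, 3, 2)
  run india (needs (7, 3, 2), free (7, 3, 2)); after release of (1, 1, 1) the pool is (8, 4, 3)
  run foxtrot (needs (8, 4, 3), free (8, 4, 3)); after release of (0, 1, 0) the pool is (8, 5, 3)


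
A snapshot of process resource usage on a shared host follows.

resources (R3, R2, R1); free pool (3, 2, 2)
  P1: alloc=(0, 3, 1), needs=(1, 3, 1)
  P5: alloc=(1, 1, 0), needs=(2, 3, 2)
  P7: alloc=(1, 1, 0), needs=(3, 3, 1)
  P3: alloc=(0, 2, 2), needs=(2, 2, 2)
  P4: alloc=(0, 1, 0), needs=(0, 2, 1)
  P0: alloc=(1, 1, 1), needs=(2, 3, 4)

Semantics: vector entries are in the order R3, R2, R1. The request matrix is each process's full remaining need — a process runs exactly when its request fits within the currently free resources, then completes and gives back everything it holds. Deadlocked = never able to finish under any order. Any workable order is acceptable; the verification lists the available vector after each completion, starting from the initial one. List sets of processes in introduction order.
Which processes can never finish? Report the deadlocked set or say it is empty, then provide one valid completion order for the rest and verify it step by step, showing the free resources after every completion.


No process is deadlocked.
Key observation: beginning at P3, releases accumulate fast enough that every process eventually fits.
One completion order for the rest: P3, P7, P4, P5, P1, P0. Verifying each step:
  pool = (3, 2, 2)
  run P3 (needs (2, 2, 2), free (3, 2, 2)); after release of (0, 2, 2) the pool is (3, 4, 4)
  run P7 (needs (3, 3, 1), free (3, 4, 4)); after release of (1, 1, 0) the pool is (4, 5, 4)
  run P4 (needs (0, 2, 1), free (4, 5, 4)); after release of (0, 1, 0) the pool is (4, 6, 4)
  run P5 (needs (2, 3, 2), free (4, 6, 4)); after release of (1, 1, 0) the pool is (5, 7, 4)
  run P1 (needs (1, 3, 1), free (5, 7, 4)); after release of (0, 3, 1) the pool is (5, 10, 5)
  run P0 (needs (2, 3, 4), free (5, 10, 5)); after release of (1, 1, 1) the pool is (6, 11, 6)


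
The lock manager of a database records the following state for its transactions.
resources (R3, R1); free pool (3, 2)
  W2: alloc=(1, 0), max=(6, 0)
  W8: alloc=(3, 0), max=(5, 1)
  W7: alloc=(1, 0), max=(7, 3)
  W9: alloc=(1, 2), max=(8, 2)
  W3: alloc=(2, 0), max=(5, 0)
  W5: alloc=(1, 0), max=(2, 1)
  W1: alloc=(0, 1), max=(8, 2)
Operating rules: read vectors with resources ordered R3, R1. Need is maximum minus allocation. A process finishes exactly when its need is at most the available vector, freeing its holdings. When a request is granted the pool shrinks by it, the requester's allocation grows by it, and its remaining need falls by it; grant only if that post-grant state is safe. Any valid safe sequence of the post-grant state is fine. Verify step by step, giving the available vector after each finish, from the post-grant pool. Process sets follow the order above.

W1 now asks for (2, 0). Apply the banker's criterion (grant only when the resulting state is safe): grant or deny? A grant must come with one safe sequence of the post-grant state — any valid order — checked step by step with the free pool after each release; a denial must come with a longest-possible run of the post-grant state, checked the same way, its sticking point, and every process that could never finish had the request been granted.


GRANT — the state after the grant stays safe, e.g. via W5, W8, W3, W1, W7, W9, W2.
Key observation: after the grant the pool drops to (1, 2), which still lets W5 finish first and unwind the rest.
Verifying the post-grant state step by step:
  pool = (1, 2)
  run W5 (needs (1, 1), free (1, 2)); after release of (1, 0) the pool is (2, 2)
  run W8 (needs (2, 1), free (2, 2)); after release of (3, 0) the pool is (5, 2)
  run W3 (needs (3, 0), free (5, 2)); after release of (2, 0) the pool is (7, 2)
  run W1 (needs (6, 1), free (7, 2)); after release of (2, 1) the pool is (9, 3)
  run W7 (needs (6, 3), free (9, 3)); after release of (1, 0) the pool is (10, 3)
  run W9 (needs (7, 0), free (10, 3)); after release of (1, 2) the pool is (11, 5)
  run W2 (needs (5, 0), free (11, 5)); after release of (1, 0) the pool is (12, 5)


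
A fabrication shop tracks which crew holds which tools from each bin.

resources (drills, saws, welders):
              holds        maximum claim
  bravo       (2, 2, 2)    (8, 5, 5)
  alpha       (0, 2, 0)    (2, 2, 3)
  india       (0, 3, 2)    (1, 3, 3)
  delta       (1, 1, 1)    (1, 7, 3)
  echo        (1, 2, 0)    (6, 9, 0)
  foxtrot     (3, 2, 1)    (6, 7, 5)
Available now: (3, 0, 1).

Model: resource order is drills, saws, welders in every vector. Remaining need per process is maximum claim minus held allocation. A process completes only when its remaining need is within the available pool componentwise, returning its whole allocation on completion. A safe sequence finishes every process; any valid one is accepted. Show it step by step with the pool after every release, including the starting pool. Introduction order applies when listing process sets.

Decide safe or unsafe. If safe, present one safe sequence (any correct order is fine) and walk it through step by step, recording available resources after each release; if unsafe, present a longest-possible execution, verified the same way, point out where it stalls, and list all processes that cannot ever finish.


The state is UNSAFE.
Key observation: after india, alpha the pool peaks at (3, 5, 3), and each blocked process is short somewhere: bravo on drills; delta on saws; echo on drills, saws; foxtrot on welders.
Going as far as possible: india, alpha; after that, nothing fits. Check, step by step:
  pool = (3, 0, 1)
  run india (needs (1, 0, 1), free (3, 0, 1)); after release of (0, 3, 2) the pool is (3, 3, 3)
  run alpha (needs (2, 0, 3), free (3, 3, 3)); after release of (0, 2, 0) the pool is (3, 5, 3)
  bravo cannot run: need (6, 3, 3) vs free (3, 5, 3) (insufficient drills)
  delta cannot run: need (0, 6, 2) vs free (3, 5, 3) (insufficient saws)
  echo cannot run: need (5, 7, 0) vs free (3, 5, 3) (insufficient drills and saws)
  foxtrot cannot run: need (3, 5, 4) vs free (3, 5, 3) (insufficient welders)
Never able to finish: bravo, delta, echo and foxtrot.


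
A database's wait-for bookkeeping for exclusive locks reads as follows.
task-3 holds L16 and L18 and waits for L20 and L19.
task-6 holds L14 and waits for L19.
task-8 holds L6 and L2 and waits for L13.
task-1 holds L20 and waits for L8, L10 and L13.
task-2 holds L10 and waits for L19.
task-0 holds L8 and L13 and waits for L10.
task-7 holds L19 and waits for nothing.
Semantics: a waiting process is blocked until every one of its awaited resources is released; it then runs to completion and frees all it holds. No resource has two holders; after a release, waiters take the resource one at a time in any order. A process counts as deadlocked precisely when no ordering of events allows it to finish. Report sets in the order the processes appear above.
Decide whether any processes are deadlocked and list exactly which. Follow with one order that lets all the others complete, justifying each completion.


No process is deadlocked.
Key observation: there is no circular wait here — follow any chain and it reaches a process that is free to run now.
A valid finishing order for the others: task-7, task-2, task-0, task-1, task-6, task-3, task-8.
Walking it through:
  task-7 waits on nothing -> runs at once and releases L19
  task-2: everything it awaited (L19) is free; runs, freeing L10
  task-0: everything it awaited (L10) is free; runs, freeing L8 and L13
  task-1: everything it awaited (L8, L10 and L13) is free; runs, freeing L20
  task-6: everything it awaited (L19) is free; runs, freeing L14
  task-3: everything it awaited (L20 and L19) is free; runs, freeing L16 and L18
  task-8: everything it awaited (L13) is free; runs, freeing L6 and L2


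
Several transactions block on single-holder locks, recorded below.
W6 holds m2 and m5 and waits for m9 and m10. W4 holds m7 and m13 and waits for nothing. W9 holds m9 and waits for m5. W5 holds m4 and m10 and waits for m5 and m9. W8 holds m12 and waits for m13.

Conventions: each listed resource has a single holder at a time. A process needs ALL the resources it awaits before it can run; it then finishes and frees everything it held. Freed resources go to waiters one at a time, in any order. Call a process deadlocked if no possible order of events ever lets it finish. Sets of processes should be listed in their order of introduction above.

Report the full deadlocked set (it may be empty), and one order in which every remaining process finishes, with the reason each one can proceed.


Deadlocked set: W6, W9 and W5.
Key observation: the waits loop around W6 -> W9 -> W6 with no way out; W5 is caught in further circular waits.
One completion order for the rest: W4, W8.
Verifying each step:
  run W4 (it waits on nothing); releases m7 and m13
  W8: everything it awaited (m13) is free; runs, freeing m12


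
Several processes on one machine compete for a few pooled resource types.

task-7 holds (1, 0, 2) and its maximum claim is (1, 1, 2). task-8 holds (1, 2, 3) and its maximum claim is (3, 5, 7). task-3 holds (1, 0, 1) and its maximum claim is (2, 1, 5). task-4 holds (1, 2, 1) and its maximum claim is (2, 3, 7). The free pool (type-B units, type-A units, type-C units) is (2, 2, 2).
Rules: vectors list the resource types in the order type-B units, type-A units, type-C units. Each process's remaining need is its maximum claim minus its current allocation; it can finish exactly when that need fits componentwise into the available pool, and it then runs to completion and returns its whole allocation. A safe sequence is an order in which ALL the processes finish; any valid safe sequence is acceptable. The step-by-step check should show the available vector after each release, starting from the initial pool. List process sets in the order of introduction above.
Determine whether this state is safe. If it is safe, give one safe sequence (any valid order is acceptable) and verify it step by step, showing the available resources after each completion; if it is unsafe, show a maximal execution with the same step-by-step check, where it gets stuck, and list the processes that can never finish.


UNSAFE.
Key observation: after task-7, task-3 the pool peaks at (4, 2, 5), and each blocked process is short somewhere: task-8 on type-A units; task-4 on type-C units.
A maximal execution: task-7, task-3 — then nothing else fits. Walking it through:
  pool = (2, 2, 2)
  task-7 needs (0, 1, 0) <= (2, 2, 2) -> finishes; pool += (1, 0, 2) = (3, 2, 4)
  task-3 needs (1, 1, 4) <= (3, 2, 4) -> finishes; pool += (1, 0, 1) = (4, 2, 5)
  blocked: task-8 wants (2, 3, 4), pool (4, 2, 5) — not enough type-A units
  blocked: task-4 wants (1, 1, 6), pool (4, 2, 5) — not enough type-C units
Processes that can never finish: task-8 and task-4.


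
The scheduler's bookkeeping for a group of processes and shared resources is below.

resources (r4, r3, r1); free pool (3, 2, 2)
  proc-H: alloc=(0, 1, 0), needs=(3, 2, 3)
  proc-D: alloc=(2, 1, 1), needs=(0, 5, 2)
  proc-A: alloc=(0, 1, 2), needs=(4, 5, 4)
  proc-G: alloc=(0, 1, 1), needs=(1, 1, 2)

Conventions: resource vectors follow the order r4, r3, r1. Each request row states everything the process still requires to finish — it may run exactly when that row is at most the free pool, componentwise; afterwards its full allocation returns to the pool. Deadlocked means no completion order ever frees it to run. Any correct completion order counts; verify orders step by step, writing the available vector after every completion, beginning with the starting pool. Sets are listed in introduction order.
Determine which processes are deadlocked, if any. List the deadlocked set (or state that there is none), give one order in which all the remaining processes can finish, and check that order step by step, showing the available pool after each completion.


Deadlocked: proc-D and proc-A.
Key observation: even finishing proc-G, proc-H leaves just (3, 4, 3) free — too little r3 for any of the remaining processes.
A valid finishing order for the others: proc-G, proc-H. Walking it through:
  pool = (3, 2, 2)
  proc-G needs (1, 1, 2) <= (3, 2, 2) -> finishes; pool += (0, 1, 1) = (3, 3, 3)
  proc-H needs (3, 2, 3) <= (3, 3, 3) -> finishes; pool += (0, 1, 0) = (3, 4, 3)
The blocked processes can never fit:
  blocked: proc-D wants (0, 5, 2), pool (3, 4, 3) — not enough r3
  blocked: proc-A wants (4, 5, 4), pool (3, 4, 3) — not enough r4, r3 and r1


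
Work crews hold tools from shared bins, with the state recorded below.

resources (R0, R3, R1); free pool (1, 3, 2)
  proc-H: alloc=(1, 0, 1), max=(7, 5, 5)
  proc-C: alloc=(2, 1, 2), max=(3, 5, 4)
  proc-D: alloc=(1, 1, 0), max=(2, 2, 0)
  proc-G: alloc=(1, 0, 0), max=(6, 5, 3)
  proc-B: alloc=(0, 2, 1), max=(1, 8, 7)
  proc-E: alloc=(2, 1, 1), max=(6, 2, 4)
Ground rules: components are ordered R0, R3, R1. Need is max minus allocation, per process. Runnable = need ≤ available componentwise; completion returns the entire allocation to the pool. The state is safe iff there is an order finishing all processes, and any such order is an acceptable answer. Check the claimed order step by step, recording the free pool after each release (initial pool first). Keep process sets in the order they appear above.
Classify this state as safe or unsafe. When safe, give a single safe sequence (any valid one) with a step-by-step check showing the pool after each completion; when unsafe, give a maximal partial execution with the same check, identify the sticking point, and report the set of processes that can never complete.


The state is SAFE; one workable sequence: proc-D, proc-C, proc-E, proc-H, proc-G, proc-B.
Key observation: proc-D marks the first exact bind of the order: its need (1, 1, 0) fits the free (1, 3, 2) with zero slack on a requested resource.
Verifying each step:
  pool = (1, 3, 2)
  proc-D: need (1, 1, 0) fits (1, 3, 2); releases (1, 1, 0), pool now (2, 4, 2)
  proc-C: need (1, 4, 2) fits (2, 4, 2); releases (2, 1, 2), pool now (4, 5, 4)
  proc-E: need (4, 1, 3) fits (4, 5, 4); releases (2, 1, 1), pool now (6, 6, 5)
  proc-H: need (6, 5, 4) fits (6, 6, 5); releases (1, 0, 1), pool now (7, 6, 6)
  proc-G: need (5, 5, 3) fits (7, 6, 6); releases (1, 0, 0), pool now (8, 6, 6)
  proc-B: need (1, 6, 6) fits (8, 6, 6); releases (0, 2, 1), pool now (8, 8, 7)


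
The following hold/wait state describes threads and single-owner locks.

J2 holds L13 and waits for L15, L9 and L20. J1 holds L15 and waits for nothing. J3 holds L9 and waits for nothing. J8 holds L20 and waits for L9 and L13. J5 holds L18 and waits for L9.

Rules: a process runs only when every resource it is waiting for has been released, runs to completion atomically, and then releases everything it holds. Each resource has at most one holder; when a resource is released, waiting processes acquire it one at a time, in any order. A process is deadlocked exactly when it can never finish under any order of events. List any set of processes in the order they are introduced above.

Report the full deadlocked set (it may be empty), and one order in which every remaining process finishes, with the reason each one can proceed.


Deadlocked: J2 and J8.
Key observation: J2 -> J8 -> J2 is a circular wait — nothing in it can go first; no other process is dragged down with it.
The rest can finish in the order J1, J3, J5.
Check, step by step:
  run J1 (it waits on nothing); releases L15
  run J3 (it waits on nothing); releases L9
  J5: everything it awaited (L9) is free; runs, freeing L18


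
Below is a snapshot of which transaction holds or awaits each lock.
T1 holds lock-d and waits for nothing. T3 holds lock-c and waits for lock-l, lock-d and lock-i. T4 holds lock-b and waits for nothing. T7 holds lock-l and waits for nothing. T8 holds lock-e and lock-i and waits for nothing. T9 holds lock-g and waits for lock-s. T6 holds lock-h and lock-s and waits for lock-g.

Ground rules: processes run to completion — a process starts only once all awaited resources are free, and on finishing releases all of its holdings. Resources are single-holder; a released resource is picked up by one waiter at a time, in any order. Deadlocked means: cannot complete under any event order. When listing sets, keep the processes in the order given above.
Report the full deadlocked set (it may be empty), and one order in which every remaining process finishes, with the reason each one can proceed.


Deadlocked: T9 and T6.
Key observation: nobody on the ring T9 -> T6 -> T9 can start until another member finishes, which never happens; no other process is dragged down with it.
A valid finishing order for the others: T8, T7, T1, T4, T3.
Walking it through:
  run T8 (it waits on nothing); releases lock-e and lock-i
  run T7 (it waits on nothing); releases lock-l
  run T1 (it waits on nothing); releases lock-d
  run T4 (it waits on nothing); releases lock-b
  run T3 (all its waits — lock-l, lock-d and lock-i — are resolved); releases lock-c


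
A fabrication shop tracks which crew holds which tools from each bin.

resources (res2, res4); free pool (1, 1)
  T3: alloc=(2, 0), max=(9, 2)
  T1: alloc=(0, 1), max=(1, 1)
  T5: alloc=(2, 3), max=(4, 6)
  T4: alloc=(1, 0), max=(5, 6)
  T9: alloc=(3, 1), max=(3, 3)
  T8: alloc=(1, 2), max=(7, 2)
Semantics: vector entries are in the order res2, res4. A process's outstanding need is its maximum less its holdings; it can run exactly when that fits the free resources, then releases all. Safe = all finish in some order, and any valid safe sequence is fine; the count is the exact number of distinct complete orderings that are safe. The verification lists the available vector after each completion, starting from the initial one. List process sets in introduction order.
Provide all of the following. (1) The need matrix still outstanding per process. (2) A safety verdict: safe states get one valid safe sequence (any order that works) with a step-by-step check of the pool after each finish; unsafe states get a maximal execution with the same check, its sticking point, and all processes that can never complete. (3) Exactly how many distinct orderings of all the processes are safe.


(1) Outstanding need per process (order res2, res4):
  T3: (7, 2)
  T1: (1, 0)
  T5: (2, 3)
  T4: (4, 6)
  T9: (0, 2)
  T8: (6, 0)
(2) The state is SAFE; one workable sequence: T1, T9, T5, T4, T3, T8.
Key observation: the first exact fit in this order is T1 — it needs (1, 0) with (1, 1) free, meeting a requested resource to the last unit.
Step-by-step check:
  pool = (1, 1)
  run T1 (needs (1, 0), free (1, 1)); after release of (0, 1) the pool is (1, 2)
  run T9 (needs (0, 2), free (1, 2)); after release of (3, 1) the pool is (4, 3)
  run T5 (needs (2, 3), free (4, 3)); after release of (2, 3) the pool is (6, 6)
  run T4 (needs (4, 6), free (6, 6)); after release of (1, 0) the pool is (7, 6)
  run T3 (needs (7, 2), free (7, 6)); after release of (2, 0) the pool is (9, 6)
  run T8 (needs (6, 0), free (9, 6)); after release of (1, 2) the pool is (10, 8)
(3) Precisely 4 of the possible complete orderings are safe sequences.


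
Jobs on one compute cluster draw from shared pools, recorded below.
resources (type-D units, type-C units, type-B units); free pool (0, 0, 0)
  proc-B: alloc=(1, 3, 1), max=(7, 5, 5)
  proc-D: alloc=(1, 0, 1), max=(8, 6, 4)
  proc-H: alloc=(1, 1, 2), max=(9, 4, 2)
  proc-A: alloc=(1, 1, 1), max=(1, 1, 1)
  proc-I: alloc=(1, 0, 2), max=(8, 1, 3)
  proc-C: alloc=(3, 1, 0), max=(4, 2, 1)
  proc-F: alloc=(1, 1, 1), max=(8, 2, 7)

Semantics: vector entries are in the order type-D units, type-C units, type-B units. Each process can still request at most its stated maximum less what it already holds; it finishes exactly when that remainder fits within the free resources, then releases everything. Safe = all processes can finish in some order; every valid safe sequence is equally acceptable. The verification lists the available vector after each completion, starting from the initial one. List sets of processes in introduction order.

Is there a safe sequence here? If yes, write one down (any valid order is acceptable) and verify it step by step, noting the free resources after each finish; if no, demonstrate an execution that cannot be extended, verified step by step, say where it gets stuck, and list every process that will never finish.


UNSAFE — no complete ordering exists.
Key observation: even finishing proc-A, proc-C leaves just (4, 2, 1) free — too little type-D units for any of the remaining processes.
The run proc-A, proc-C cannot be extended any further. Verifying each step:
  pool = (0, 0, 0)
  run proc-A (needs (0, 0, 0), free (0, 0, 0)); after release of (1, 1, 1) the pool is (1, 1, 1)
  run proc-C (needs (1, 1, 1), free (1, 1, 1)); after release of (3, 1, 0) the pool is (4, 2, 1)
  proc-B still needs (6, 2, 4) but only (4, 2, 1) is free — short on type-D units and type-B units
  proc-D still needs (7, 6, 3) but only (4, 2, 1) is free — short on type-D units, type-C units and type-B units
  proc-H still needs (8, 3, 0) but only (4, 2, 1) is free — short on type-D units and type-C units
  proc-I still needs (7, 1, 1) but only (4, 2, 1) is free — short on type-D units
  proc-F still needs (7, 1, 6) but only (4, 2, 1) is free — short on type-D units and type-B units
Permanently blocked: proc-B, proc-D, proc-H, proc-I and proc-F.


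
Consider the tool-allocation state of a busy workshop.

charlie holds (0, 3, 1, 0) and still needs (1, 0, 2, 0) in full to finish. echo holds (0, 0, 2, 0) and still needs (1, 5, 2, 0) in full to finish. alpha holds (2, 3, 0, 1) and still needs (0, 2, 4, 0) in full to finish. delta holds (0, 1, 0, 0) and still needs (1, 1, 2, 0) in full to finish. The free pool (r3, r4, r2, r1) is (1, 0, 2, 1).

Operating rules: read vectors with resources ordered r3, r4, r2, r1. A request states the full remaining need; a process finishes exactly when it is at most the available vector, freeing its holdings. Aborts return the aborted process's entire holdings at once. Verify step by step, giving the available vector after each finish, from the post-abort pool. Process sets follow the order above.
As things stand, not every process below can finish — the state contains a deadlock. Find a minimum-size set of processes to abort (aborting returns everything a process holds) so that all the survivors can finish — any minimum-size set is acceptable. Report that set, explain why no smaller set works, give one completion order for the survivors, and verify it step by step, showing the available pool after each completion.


Minimum abort set: alpha.
Key observation: the returned (2, 3, 0, 1) from alpha is what brings echo — unrunnable before, under any order — into play at step 3.
Why nothing smaller works: aborting no one leaves the state deadlocked as given.
Survivors finish in the order: charlie, delta, echo. Check, step by step (pool after the aborts first):
  pool = (3, 3, 2, 2)
  run charlie (needs (1, 0, 2, 0), free (3, 3, 2, 2)); after release of (0, 3, 1, 0) the pool is (3, 6, 3, 2)
  run delta (needs (1, 1, 2, 0), free (3, 6, 3, 2)); after release of (0, 1, 0, 0) the pool is (3, 7, 3, 2)
  run echo (needs (1, 5, 2, 0), free (3, 7, 3, 2)); after release of (0, 0, 2, 0) the pool is (3, 7, 5, 2)
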